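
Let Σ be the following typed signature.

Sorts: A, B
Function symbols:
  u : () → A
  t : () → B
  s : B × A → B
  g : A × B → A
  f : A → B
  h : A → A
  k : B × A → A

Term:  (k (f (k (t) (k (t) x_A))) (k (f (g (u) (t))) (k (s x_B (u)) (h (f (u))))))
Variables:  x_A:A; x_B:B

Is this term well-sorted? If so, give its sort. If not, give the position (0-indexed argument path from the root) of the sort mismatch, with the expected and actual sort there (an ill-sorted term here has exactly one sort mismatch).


ill-sorted at position [1, 1, 1, 0]: expected A, got B

      (t) : B
        (t) : B
        x_A : A
      (k (t) x_A) : A
    (k (t) (k (t) x_A)) : A
  (f (k (t) (k (t) x_A))) : B
        (u) : A
        (t) : B
      (g (u) (t)) : A
    (f (g (u) (t))) : B
        x_B : B
        (u) : A
      (s x_B (u)) : B
          (u) : A
        (f (u)) : B
      (h (f (u))) : ✗ arg 0 at [1, 1, 1, 0] has sort B, expected A


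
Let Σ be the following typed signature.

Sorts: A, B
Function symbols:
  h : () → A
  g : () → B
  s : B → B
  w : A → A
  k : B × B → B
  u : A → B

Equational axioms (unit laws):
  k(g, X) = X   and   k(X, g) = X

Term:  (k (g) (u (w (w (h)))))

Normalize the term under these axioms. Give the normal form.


normal form = (u (w (w (h))))

1. (k (g) (u (w (w (h)))))  →  (u (w (w (h))))


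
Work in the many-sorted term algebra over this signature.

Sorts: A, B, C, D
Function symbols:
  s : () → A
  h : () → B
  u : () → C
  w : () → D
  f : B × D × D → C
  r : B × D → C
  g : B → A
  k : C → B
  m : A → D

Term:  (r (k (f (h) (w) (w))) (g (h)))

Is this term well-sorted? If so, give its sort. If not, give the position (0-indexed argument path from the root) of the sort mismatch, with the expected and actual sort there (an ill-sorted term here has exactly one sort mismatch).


      (h) : B
      (w) : D
      (w) : D
    (f (h) (w) (w)) : C
  (k (f (h) (w) (w))) : B
    (h) : B
  (g (h)) : A
(r (k (f (h) (w) (w))) (g (h))) : ✗ arg 1 at [1] has sort A, expected D

ill-sorted at position [1]: expected D, got A


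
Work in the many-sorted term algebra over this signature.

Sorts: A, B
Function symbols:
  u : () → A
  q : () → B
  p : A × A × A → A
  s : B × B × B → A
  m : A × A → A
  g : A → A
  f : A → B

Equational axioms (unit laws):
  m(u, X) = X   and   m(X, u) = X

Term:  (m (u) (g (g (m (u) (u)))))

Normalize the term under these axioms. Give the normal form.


normal form = (g (g (u)))

1. (m (u) (g (g (m (u) (u)))))  →  (g (g (m (u) (u))))
2. (g (g (m (u) (u))))  →  (g (g (u)))


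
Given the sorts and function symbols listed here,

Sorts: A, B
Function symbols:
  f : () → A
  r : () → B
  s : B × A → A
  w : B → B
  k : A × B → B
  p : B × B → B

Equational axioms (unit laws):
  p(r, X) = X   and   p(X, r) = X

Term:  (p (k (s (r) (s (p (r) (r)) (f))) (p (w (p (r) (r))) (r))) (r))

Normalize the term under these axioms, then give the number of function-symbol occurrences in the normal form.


1. (p (k (s (r) (s (p (r) (r)) (f))) (p (w (p (r) (r))) (r))) (r))  →  (k (s (r) (s (p (r) (r)) (f))) (p (w (p (r) (r))) (r)))
2. (k (s (r) (s (p (r) (r)) (f))) (p (w (p (r) (r))) (r)))  →  (k (s (r) (s (r) (f))) (p (w (p (r) (r))) (r)))
3. (k (s (r) (s (r) (f))) (p (w (p (r) (r))) (r)))  →  (k (s (r) (s (r) (f))) (w (p (r) (r))))
4. (k (s (r) (s (r) (f))) (w (p (r) (r))))  →  (k (s (r) (s (r) (f))) (w (r)))
normal form: (k (s (r) (s (r) (f))) (w (r)))

size = 8


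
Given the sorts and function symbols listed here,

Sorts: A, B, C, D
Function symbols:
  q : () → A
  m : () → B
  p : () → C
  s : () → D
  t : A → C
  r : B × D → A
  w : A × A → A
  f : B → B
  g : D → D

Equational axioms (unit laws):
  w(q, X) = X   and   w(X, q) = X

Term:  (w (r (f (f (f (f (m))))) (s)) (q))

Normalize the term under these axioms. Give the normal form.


1. (w (r (f (f (f (f (m))))) (s)) (q))  →  (r (f (f (f (f (m))))) (s))

normal form = (r (f (f (f (f (m))))) (s))


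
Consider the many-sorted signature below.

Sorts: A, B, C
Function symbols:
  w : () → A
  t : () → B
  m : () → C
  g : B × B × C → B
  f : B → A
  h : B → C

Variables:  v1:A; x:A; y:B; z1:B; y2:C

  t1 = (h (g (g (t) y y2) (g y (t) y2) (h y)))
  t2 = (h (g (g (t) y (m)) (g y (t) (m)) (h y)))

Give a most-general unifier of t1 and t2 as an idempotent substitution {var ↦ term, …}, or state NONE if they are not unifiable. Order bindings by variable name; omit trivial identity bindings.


{y2 ↦ (m)}


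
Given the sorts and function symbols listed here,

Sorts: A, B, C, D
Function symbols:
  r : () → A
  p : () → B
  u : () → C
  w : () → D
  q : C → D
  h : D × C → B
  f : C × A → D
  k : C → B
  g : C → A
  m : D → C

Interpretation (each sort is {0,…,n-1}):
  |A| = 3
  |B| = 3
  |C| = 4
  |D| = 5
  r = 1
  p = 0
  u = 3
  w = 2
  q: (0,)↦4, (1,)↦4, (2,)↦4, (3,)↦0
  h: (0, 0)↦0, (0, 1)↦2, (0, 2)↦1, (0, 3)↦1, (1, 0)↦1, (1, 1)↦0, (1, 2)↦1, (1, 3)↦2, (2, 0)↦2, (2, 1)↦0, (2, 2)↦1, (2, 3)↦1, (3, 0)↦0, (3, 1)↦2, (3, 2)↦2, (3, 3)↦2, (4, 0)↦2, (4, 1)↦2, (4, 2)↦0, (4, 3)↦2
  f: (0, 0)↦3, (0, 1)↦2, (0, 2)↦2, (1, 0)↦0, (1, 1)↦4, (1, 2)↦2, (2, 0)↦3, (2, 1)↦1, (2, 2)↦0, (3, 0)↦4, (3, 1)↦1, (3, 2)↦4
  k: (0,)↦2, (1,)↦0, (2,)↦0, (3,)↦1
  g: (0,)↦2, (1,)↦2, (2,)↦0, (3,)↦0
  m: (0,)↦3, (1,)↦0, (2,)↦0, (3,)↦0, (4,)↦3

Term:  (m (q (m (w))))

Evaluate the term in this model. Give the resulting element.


  w = 2
  (m (w)) = m(2,) = 0
  (q (m (w))) = q(0,) = 4
  (m (q (m (w)))) = m(4,) = 3

value = 3


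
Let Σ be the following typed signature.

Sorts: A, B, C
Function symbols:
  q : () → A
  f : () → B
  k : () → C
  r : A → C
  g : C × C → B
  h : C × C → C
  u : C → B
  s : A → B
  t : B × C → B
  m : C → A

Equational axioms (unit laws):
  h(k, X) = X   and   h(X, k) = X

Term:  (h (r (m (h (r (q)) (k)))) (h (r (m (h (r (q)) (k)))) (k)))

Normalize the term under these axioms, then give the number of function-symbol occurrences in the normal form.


size = 9

1. (h (r (m (h (r (q)) (k)))) (h (r (m (h (r (q)) (k)))) (k)))  →  (h (r (m (r (q)))) (h (r (m (h (r (q)) (k)))) (k)))
2. (h (r (m (r (q)))) (h (r (m (h (r (q)) (k)))) (k)))  →  (h (r (m (r (q)))) (r (m (h (r (q)) (k)))))
3. (h (r (m (r (q)))) (r (m (h (r (q)) (k)))))  →  (h (r (m (r (q)))) (r (m (r (q)))))
normal form: (h (r (m (r (q)))) (r (m (r (q)))))


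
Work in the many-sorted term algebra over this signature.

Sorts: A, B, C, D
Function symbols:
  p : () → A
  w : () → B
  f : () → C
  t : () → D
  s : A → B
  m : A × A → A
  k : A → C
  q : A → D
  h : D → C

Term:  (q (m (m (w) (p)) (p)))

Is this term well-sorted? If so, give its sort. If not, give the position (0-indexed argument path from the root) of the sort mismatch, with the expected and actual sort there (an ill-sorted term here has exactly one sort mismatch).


ill-sorted at position [0, 0, 0]: expected A, got B

      (w) : B
      (p) : A
    (m (w) (p)) : ✗ arg 0 at [0, 0, 0] has sort B, expected A
    (p) : A


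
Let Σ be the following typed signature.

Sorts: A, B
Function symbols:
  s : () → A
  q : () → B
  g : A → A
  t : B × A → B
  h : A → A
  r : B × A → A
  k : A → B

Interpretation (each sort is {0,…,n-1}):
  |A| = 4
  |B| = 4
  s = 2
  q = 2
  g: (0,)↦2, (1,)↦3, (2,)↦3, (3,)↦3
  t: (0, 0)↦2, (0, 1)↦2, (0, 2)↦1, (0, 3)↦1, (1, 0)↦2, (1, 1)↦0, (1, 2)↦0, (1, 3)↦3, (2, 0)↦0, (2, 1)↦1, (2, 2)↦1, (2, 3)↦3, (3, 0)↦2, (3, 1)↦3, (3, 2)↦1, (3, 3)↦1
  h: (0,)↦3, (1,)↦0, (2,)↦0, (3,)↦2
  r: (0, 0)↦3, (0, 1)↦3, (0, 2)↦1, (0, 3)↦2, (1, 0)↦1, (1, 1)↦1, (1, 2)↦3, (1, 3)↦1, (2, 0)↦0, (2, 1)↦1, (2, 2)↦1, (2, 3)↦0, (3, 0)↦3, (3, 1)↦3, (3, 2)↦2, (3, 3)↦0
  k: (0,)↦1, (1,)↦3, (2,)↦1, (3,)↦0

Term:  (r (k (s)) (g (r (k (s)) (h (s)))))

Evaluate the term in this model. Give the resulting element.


  s = 2
  (k (s)) = k(2,) = 1
  s = 2
  (k (s)) = k(2,) = 1
  s = 2
  (h (s)) = h(2,) = 0
  (r (k (s)) (h (s))) = r(1, 0) = 1
  (g (r (k (s)) (h (s)))) = g(1,) = 3
  (r (k (s)) (g (r (k (s)) (h (s))))) = r(1, 3) = 1

value = 1


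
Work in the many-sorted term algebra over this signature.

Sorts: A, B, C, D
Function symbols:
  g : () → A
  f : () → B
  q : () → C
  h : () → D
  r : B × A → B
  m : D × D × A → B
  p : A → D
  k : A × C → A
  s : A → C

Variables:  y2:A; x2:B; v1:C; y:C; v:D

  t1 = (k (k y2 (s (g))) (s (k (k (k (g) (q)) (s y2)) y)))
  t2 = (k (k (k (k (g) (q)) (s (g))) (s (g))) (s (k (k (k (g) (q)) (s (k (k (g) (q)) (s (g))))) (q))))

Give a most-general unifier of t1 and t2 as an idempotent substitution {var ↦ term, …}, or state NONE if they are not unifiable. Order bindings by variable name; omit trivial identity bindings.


{y ↦ (q), y2 ↦ (k (k (g) (q)) (s (g)))}


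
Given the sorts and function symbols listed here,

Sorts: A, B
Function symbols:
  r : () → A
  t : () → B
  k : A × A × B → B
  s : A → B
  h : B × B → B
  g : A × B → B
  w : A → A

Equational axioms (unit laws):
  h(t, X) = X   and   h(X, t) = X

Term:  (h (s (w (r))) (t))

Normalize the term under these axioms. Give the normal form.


1. (h (s (w (r))) (t))  →  (s (w (r)))

normal form = (s (w (r)))


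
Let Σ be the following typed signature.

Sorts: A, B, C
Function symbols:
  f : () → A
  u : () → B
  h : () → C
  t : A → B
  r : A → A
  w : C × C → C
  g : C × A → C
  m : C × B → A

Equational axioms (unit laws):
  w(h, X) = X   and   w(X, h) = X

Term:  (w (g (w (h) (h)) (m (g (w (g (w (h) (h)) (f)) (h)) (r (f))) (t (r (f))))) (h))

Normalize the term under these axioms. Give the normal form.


1. (w (g (w (h) (h)) (m (g (w (g (w (h) (h)) (f)) (h)) (r (f))) (t (r (f))))) (h))  →  (g (w (h) (h)) (m (g (w (g (w (h) (h)) (f)) (h)) (r (f))) (t (r (f)))))
2. (g (w (h) (h)) (m (g (w (g (w (h) (h)) (f)) (h)) (r (f))) (t (r (f)))))  →  (g (h) (m (g (w (g (w (h) (h)) (f)) (h)) (r (f))) (t (r (f)))))
3. (g (h) (m (g (w (g (w (h) (h)) (f)) (h)) (r (f))) (t (r (f)))))  →  (g (h) (m (g (g (w (h) (h)) (f)) (r (f))) (t (r (f)))))
4. (g (h) (m (g (g (w (h) (h)) (f)) (r (f))) (t (r (f)))))  →  (g (h) (m (g (g (h) (f)) (r (f))) (t (r (f)))))

normal form = (g (h) (m (g (g (h) (f)) (r (f))) (t (r (f)))))


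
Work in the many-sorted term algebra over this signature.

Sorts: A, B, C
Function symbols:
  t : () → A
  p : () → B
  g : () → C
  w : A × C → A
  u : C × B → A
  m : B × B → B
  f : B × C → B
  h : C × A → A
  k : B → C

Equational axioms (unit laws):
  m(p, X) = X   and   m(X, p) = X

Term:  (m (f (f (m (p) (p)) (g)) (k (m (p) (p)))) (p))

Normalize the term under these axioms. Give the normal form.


1. (m (f (f (m (p) (p)) (g)) (k (m (p) (p)))) (p))  →  (f (f (m (p) (p)) (g)) (k (m (p) (p))))
2. (f (f (m (p) (p)) (g)) (k (m (p) (p))))  →  (f (f (p) (g)) (k (m (p) (p))))
3. (f (f (p) (g)) (k (m (p) (p))))  →  (f (f (p) (g)) (k (p)))

normal form = (f (f (p) (g)) (k (p)))


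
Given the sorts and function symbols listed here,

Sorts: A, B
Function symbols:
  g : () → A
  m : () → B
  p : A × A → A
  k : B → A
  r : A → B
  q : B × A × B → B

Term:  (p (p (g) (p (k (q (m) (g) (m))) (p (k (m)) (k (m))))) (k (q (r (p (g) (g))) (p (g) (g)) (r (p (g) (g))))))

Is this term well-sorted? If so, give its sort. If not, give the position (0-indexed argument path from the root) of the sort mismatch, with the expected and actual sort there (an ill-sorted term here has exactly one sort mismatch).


well-sorted; sort = A

    (g) : A
          (m) : B
          (g) : A
          (m) : B
        (q (m) (g) (m)) : B
      (k (q (m) (g) (m))) : A
          (m) : B
        (k (m)) : A
          (m) : B
        (k (m)) : A
      (p (k (m)) (k (m))) : A
    (p (k (q (m) (g) (m))) (p (k (m)) (k (m)))) : A
  (p (g) (p (k (q (m) (g) (m))) (p (k (m)) (k (m))))) : A
          (g) : A
          (g) : A
        (p (g) (g)) : A
      (r (p (g) (g))) : B
        (g) : A
        (g) : A
      (p (g) (g)) : A
          (g) : A
          (g) : A
        (p (g) (g)) : A
      (r (p (g) (g))) : B
    (q (r (p (g) (g))) (p (g) (g)) (r (p (g) (g)))) : B
  (k (q (r (p (g) (g))) (p (g) (g)) (r (p (g) (g))))) : A
(p (p (g) (p (k (q (m) (g) (m))) (p (k (m)) (k (m))))) (k (q (r (p (g) (g))) (p (g) (g)) (r (p (g) (g)))))) : A


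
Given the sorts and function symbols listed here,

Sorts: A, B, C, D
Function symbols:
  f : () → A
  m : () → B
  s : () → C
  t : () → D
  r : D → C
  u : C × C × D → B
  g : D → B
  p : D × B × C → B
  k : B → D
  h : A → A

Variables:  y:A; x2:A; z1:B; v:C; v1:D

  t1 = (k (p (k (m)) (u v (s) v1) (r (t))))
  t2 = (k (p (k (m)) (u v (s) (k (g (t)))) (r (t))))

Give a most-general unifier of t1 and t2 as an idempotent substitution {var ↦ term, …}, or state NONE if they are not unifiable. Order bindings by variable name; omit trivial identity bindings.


{v1 ↦ (k (g (t)))}


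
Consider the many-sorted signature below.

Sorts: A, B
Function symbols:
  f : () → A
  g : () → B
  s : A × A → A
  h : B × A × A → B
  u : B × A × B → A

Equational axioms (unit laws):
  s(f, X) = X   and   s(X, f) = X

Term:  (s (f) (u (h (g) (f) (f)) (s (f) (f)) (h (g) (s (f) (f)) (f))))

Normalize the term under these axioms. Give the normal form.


1. (s (f) (u (h (g) (f) (f)) (s (f) (f)) (h (g) (s (f) (f)) (f))))  →  (u (h (g) (f) (f)) (s (f) (f)) (h (g) (s (f) (f)) (f)))
2. (u (h (g) (f) (f)) (s (f) (f)) (h (g) (s (f) (f)) (f)))  →  (u (h (g) (f) (f)) (f) (h (g) (s (f) (f)) (f)))
3. (u (h (g) (f) (f)) (f) (h (g) (s (f) (f)) (f)))  →  (u (h (g) (f) (f)) (f) (h (g) (f) (f)))

normal form = (u (h (g) (f) (f)) (f) (h (g) (f) (f)))


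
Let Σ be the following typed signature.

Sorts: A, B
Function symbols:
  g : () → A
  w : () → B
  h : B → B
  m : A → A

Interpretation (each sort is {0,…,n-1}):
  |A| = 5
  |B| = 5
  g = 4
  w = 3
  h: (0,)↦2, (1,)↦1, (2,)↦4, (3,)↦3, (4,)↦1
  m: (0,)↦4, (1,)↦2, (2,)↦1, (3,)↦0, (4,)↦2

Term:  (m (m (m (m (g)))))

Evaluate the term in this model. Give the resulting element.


  g = 4
  (m (g)) = m(4,) = 2
  (m (m (g))) = m(2,) = 1
  (m (m (m (g)))) = m(1,) = 2
  (m (m (m (m (g))))) = m(2,) = 1

value = 1


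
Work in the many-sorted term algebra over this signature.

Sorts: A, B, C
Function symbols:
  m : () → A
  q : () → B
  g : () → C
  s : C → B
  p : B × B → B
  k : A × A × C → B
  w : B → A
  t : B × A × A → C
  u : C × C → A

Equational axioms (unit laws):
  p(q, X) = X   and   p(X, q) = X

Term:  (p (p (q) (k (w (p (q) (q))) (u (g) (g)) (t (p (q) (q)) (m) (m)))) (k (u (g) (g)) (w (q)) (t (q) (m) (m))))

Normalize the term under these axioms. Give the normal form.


normal form = (p (k (w (q)) (u (g) (g)) (t (q) (m) (m))) (k (u (g) (g)) (w (q)) (t (q) (m) (m))))

1. (p (p (q) (k (w (p (q) (q))) (u (g) (g)) (t (p (q) (q)) (m) (m)))) (k (u (g) (g)) (w (q)) (t (q) (m) (m))))  →  (p (k (w (p (q) (q))) (u (g) (g)) (t (p (q) (q)) (m) (m))) (k (u (g) (g)) (w (q)) (t (q) (m) (m))))
2. (p (k (w (p (q) (q))) (u (g) (g)) (t (p (q) (q)) (m) (m))) (k (u (g) (g)) (w (q)) (t (q) (m) (m))))  →  (p (k (w (q)) (u (g) (g)) (t (p (q) (q)) (m) (m))) (k (u (g) (g)) (w (q)) (t (q) (m) (m))))
3. (p (k (w (q)) (u (g) (g)) (t (p (q) (q)) (m) (m))) (k (u (g) (g)) (w (q)) (t (q) (m) (m))))  →  (p (k (w (q)) (u (g) (g)) (t (q) (m) (m))) (k (u (g) (g)) (w (q)) (t (q) (m) (m))))


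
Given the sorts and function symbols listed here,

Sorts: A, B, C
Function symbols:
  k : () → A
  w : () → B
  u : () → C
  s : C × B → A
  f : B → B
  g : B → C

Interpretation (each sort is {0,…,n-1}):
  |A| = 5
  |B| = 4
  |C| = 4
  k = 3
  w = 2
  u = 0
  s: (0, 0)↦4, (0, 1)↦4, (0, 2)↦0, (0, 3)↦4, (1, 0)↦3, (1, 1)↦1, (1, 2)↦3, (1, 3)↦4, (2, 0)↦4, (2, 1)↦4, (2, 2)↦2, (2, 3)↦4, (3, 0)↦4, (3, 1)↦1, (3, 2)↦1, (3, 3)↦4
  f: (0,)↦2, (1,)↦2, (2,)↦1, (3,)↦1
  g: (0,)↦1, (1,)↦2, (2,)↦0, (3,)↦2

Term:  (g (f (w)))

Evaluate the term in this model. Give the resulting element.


  w = 2
  (f (w)) = f(2,) = 1
  (g (f (w))) = g(1,) = 2

value = 2


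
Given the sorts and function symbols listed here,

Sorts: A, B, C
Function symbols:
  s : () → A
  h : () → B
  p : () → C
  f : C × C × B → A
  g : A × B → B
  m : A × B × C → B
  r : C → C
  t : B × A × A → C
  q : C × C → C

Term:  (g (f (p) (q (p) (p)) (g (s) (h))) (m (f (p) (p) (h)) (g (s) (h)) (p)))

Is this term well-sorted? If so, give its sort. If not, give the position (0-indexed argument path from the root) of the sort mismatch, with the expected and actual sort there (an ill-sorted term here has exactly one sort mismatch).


    (p) : C
      (p) : C
      (p) : C
    (q (p) (p)) : C
      (s) : A
      (h) : B
    (g (s) (h)) : B
  (f (p) (q (p) (p)) (g (s) (h))) : A
      (p) : C
      (p) : C
      (h) : B
    (f (p) (p) (h)) : A
      (s) : A
      (h) : B
    (g (s) (h)) : B
    (p) : C
  (m (f (p) (p) (h)) (g (s) (h)) (p)) : B
(g (f (p) (q (p) (p)) (g (s) (h))) (m (f (p) (p) (h)) (g (s) (h)) (p))) : B

well-sorted; sort = B


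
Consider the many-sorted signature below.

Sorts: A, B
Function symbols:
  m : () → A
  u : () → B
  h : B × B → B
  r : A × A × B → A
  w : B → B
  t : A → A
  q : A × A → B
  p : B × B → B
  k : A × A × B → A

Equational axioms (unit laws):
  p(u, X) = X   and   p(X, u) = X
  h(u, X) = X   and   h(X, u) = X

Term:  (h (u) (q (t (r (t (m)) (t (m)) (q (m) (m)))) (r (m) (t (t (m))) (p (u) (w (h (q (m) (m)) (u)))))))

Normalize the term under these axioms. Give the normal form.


normal form = (q (t (r (t (m)) (t (m)) (q (m) (m)))) (r (m) (t (t (m))) (w (q (m) (m)))))

1. (h (u) (q (t (r (t (m)) (t (m)) (q (m) (m)))) (r (m) (t (t (m))) (p (u) (w (h (q (m) (m)) (u)))))))  →  (q (t (r (t (m)) (t (m)) (q (m) (m)))) (r (m) (t (t (m))) (p (u) (w (h (q (m) (m)) (u))))))
2. (q (t (r (t (m)) (t (m)) (q (m) (m)))) (r (m) (t (t (m))) (p (u) (w (h (q (m) (m)) (u))))))  →  (q (t (r (t (m)) (t (m)) (q (m) (m)))) (r (m) (t (t (m))) (w (h (q (m) (m)) (u)))))
3. (q (t (r (t (m)) (t (m)) (q (m) (m)))) (r (m) (t (t (m))) (w (h (q (m) (m)) (u)))))  →  (q (t (r (t (m)) (t (m)) (q (m) (m)))) (r (m) (t (t (m))) (w (q (m) (m)))))


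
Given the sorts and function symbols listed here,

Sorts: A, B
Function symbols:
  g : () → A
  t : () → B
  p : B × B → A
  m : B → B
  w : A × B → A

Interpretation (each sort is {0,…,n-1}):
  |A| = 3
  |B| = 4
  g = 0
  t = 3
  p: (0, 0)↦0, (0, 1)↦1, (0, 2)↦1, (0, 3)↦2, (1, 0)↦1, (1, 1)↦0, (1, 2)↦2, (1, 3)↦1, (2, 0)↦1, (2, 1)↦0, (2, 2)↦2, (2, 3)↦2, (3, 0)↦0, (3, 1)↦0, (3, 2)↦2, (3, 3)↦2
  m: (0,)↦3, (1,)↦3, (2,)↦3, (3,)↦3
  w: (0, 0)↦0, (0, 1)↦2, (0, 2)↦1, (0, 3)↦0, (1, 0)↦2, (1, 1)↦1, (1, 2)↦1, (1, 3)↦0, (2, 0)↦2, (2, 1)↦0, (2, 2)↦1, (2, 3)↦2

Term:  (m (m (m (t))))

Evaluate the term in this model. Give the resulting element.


value = 3

  t = 3
  (m (t)) = m(3,) = 3
  (m (m (t))) = m(3,) = 3
  (m (m (m (t)))) = m(3,) = 3


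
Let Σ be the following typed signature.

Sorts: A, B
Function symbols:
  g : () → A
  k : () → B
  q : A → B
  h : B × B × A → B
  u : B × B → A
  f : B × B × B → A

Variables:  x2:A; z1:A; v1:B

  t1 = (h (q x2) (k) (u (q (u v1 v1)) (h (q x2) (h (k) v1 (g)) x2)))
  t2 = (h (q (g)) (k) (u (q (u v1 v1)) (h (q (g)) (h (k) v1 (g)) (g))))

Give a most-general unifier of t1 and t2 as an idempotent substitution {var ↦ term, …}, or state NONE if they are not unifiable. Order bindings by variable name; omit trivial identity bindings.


{x2 ↦ (g)}


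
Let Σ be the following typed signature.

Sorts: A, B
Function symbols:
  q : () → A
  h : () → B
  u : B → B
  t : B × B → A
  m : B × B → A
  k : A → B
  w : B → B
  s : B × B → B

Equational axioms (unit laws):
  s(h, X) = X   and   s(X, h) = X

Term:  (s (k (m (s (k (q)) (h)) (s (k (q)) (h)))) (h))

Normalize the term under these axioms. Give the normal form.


normal form = (k (m (k (q)) (k (q))))

1. (s (k (m (s (k (q)) (h)) (s (k (q)) (h)))) (h))  →  (k (m (s (k (q)) (h)) (s (k (q)) (h))))
2. (k (m (s (k (q)) (h)) (s (k (q)) (h))))  →  (k (m (k (q)) (s (k (q)) (h))))
3. (k (m (k (q)) (s (k (q)) (h))))  →  (k (m (k (q)) (k (q))))


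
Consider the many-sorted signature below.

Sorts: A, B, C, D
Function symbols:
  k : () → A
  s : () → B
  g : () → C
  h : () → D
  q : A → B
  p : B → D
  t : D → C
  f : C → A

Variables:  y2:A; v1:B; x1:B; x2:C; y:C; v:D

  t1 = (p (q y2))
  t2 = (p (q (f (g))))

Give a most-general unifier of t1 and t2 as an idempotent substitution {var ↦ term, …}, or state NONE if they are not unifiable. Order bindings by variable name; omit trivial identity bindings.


{y2 ↦ (f (g))}


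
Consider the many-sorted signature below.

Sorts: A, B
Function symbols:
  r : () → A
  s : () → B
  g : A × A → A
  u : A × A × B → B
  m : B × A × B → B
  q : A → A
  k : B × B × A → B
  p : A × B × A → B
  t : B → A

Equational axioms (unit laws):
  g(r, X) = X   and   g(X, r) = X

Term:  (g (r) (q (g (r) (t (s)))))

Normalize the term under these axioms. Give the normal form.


normal form = (q (t (s)))

1. (g (r) (q (g (r) (t (s)))))  →  (q (g (r) (t (s))))
2. (q (g (r) (t (s))))  →  (q (t (s)))


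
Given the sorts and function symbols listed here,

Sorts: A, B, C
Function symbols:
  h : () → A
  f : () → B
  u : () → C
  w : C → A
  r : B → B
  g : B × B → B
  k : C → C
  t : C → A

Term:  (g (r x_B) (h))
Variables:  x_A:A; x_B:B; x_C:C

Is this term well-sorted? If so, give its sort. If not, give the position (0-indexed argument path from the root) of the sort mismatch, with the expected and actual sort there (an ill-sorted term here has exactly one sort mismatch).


    x_B : B
  (r x_B) : B
  (h) : A
(g (r x_B) (h)) : ✗ arg 1 at [1] has sort A, expected B

ill-sorted at position [1]: expected B, got A


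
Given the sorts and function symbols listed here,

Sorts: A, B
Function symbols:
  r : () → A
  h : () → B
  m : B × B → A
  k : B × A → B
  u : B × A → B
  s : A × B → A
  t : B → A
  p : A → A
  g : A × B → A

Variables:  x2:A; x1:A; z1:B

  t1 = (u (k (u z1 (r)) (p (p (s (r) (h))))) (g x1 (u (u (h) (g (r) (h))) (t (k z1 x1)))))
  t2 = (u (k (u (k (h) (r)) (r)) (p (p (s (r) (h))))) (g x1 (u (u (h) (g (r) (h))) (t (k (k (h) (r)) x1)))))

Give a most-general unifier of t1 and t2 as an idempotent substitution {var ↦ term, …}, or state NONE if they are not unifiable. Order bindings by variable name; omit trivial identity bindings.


{z1 ↦ (k (h) (r))}


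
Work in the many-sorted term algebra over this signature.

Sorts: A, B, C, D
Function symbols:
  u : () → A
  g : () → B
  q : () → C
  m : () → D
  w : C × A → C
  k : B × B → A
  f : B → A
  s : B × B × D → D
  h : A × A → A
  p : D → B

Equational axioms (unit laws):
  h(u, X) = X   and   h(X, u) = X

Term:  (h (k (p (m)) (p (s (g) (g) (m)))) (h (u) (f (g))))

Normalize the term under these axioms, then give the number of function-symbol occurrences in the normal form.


size = 11

1. (h (k (p (m)) (p (s (g) (g) (m)))) (h (u) (f (g))))  →  (h (k (p (m)) (p (s (g) (g) (m)))) (f (g)))
normal form: (h (k (p (m)) (p (s (g) (g) (m)))) (f (g)))


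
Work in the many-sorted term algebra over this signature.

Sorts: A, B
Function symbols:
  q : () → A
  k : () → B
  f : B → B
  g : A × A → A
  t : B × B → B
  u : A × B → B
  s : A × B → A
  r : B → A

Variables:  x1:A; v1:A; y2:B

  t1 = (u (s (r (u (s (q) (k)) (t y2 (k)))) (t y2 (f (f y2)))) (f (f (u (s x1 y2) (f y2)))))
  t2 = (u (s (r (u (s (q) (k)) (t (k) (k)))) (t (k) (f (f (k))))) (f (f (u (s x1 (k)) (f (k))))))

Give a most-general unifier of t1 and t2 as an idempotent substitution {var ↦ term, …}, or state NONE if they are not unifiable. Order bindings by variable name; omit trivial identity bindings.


{y2 ↦ (k)}


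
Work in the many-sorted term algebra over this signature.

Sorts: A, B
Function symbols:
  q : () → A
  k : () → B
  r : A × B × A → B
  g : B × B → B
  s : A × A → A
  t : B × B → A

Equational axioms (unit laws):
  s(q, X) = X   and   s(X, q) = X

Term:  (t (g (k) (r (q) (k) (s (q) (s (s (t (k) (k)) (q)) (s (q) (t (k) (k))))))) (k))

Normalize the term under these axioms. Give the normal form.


normal form = (t (g (k) (r (q) (k) (s (t (k) (k)) (t (k) (k))))) (k))

1. (t (g (k) (r (q) (k) (s (q) (s (s (t (k) (k)) (q)) (s (q) (t (k) (k))))))) (k))  →  (t (g (k) (r (q) (k) (s (s (t (k) (k)) (q)) (s (q) (t (k) (k)))))) (k))
2. (t (g (k) (r (q) (k) (s (s (t (k) (k)) (q)) (s (q) (t (k) (k)))))) (k))  →  (t (g (k) (r (q) (k) (s (t (k) (k)) (s (q) (t (k) (k)))))) (k))
3. (t (g (k) (r (q) (k) (s (t (k) (k)) (s (q) (t (k) (k)))))) (k))  →  (t (g (k) (r (q) (k) (s (t (k) (k)) (t (k) (k))))) (k))


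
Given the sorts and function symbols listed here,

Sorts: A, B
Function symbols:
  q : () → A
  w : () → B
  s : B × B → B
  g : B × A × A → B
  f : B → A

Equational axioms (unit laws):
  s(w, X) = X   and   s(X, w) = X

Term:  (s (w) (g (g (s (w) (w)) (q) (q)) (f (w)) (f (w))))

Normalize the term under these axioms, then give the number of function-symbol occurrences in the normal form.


size = 9

1. (s (w) (g (g (s (w) (w)) (q) (q)) (f (w)) (f (w))))  →  (g (g (s (w) (w)) (q) (q)) (f (w)) (f (w)))
2. (g (g (s (w) (w)) (q) (q)) (f (w)) (f (w)))  →  (g (g (w) (q) (q)) (f (w)) (f (w)))
normal form: (g (g (w) (q) (q)) (f (w)) (f (w)))


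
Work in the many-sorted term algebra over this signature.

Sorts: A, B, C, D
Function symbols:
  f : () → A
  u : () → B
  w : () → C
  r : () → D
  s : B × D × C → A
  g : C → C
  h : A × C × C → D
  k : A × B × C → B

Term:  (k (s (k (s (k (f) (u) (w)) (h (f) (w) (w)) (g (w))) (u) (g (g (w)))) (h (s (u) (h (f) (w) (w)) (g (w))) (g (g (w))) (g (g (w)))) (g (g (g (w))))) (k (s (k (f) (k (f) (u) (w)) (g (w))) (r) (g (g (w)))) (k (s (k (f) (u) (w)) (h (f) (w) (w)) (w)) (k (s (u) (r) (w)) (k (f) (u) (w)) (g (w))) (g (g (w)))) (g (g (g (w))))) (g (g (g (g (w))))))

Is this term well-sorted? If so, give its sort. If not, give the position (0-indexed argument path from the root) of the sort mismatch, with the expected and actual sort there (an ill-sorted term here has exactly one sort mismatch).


well-sorted; sort = B

          (f) : A
          (u) : B
          (w) : C
        (k (f) (u) (w)) : B
          (f) : A
          (w) : C
          (w) : C
        (h (f) (w) (w)) : D
          (w) : C
        (g (w)) : C
      (s (k (f) (u) (w)) (h (f) (w) (w)) (g (w))) : A
      (u) : B
          (w) : C
        (g (w)) : C
      (g (g (w))) : C
    (k (s (k (f) (u) (w)) (h (f) (w) (w)) (g (w))) (u) (g (g (w)))) : B
        (u) : B
          (f) : A
          (w) : C
          (w) : C
        (h (f) (w) (w)) : D
          (w) : C
        (g (w)) : C
      (s (u) (h (f) (w) (w)) (g (w))) : A
          (w) : C
        (g (w)) : C
      (g (g (w))) : C
          (w) : C
        (g (w)) : C
      (g (g (w))) : C
    (h (s (u) (h (f) (w) (w)) (g (w))) (g (g (w))) (g (g (w)))) : D
          (w) : C
        (g (w)) : C
      (g (g (w))) : C
    (g (g (g (w)))) : C
  (s (k (s (k (f) (u) (w)) (h (f) (w) (w)) (g (w))) (u) (g (g (w)))) (h (s (u) (h (f) (w) (w)) (g (w))) (g (g (w))) (g (g (w)))) (g (g (g (w))))) : A
        (f) : A
          (f) : A
          (u) : B
          (w) : C
        (k (f) (u) (w)) : B
          (w) : C
        (g (w)) : C
      (k (f) (k (f) (u) (w)) (g (w))) : B
      (r) : D
          (w) : C
        (g (w)) : C
      (g (g (w))) : C
    (s (k (f) (k (f) (u) (w)) (g (w))) (r) (g (g (w)))) : A
          (f) : A
          (u) : B
          (w) : C
        (k (f) (u) (w)) : B
          (f) : A
          (w) : C
          (w) : C
        (h (f) (w) (w)) : D
        (w) : C
      (s (k (f) (u) (w)) (h (f) (w) (w)) (w)) : A
          (u) : B
          (r) : D
          (w) : C
        (s (u) (r) (w)) : A
          (f) : A
          (u) : B
          (w) : C
        (k (f) (u) (w)) : B
          (w) : C
        (g (w)) : C
      (k (s (u) (r) (w)) (k (f) (u) (w)) (g (w))) : B
          (w) : C
        (g (w)) : C
      (g (g (w))) : C
    (k (s (k (f) (u) (w)) (h (f) (w) (w)) (w)) (k (s (u) (r) (w)) (k (f) (u) (w)) (g (w))) (g (g (w)))) : B
          (w) : C
        (g (w)) : C
      (g (g (w))) : C
    (g (g (g (w)))) : C
  (k (s (k (f) (k (f) (u) (w)) (g (w))) (r) (g (g (w)))) (k (s (k (f) (u) (w)) (h (f) (w) (w)) (w)) (k (s (u) (r) (w)) (k (f) (u) (w)) (g (w))) (g (g (w)))) (g (g (g (w))))) : B
          (w) : C
        (g (w)) : C
      (g (g (w))) : C
    (g (g (g (w)))) : C
  (g (g (g (g (w))))) : C
(k (s (k (s (k (f) (u) (w)) (h (f) (w) (w)) (g (w))) (u) (g (g (w)))) (h (s (u) (h (f) (w) (w)) (g (w))) (g (g (w))) (g (g (w)))) (g (g (g (w))))) (k (s (k (f) (k (f) (u) (w)) (g (w))) (r) (g (g (w)))) (k (s (k (f) (u) (w)) (h (f) (w) (w)) (w)) (k (s (u) (r) (w)) (k (f) (u) (w)) (g (w))) (g (g (w)))) (g (g (g (w))))) (g (g (g (g (w)))))) : B


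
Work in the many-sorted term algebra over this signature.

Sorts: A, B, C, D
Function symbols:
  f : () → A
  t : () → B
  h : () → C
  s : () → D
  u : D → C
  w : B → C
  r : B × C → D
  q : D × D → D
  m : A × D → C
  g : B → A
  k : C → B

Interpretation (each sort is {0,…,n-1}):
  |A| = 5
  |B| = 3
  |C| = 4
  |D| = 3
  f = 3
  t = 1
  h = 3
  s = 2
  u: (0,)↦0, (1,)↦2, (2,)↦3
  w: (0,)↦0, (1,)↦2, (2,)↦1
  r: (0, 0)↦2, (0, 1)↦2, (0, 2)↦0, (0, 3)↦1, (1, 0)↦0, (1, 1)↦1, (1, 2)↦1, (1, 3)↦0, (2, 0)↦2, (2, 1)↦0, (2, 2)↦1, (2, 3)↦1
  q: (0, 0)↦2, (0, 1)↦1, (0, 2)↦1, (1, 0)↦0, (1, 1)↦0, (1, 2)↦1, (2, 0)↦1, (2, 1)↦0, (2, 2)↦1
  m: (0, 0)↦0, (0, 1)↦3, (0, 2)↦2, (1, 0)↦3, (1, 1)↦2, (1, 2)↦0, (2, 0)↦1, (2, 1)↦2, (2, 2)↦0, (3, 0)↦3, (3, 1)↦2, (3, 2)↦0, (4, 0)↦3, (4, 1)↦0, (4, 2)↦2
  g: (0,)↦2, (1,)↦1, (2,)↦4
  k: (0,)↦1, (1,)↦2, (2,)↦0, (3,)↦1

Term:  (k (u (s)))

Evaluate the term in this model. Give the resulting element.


value = 1

  s = 2
  (u (s)) = u(2,) = 3
  (k (u (s))) = k(3,) = 1


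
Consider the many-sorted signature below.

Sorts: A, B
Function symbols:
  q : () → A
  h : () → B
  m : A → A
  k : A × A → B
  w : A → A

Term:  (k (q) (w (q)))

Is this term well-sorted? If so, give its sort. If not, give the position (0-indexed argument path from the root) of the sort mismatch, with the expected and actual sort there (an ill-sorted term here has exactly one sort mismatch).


well-sorted; sort = B

  (q) : A
    (q) : A
  (w (q)) : A
(k (q) (w (q))) : B


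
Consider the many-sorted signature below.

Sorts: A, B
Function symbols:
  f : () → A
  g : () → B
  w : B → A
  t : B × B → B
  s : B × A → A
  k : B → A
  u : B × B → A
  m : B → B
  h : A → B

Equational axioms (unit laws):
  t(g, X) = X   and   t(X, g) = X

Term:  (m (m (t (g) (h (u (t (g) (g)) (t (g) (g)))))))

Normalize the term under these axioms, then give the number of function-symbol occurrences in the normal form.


1. (m (m (t (g) (h (u (t (g) (g)) (t (g) (g)))))))  →  (m (m (h (u (t (g) (g)) (t (g) (g))))))
2. (m (m (h (u (t (g) (g)) (t (g) (g))))))  →  (m (m (h (u (g) (t (g) (g))))))
3. (m (m (h (u (g) (t (g) (g))))))  →  (m (m (h (u (g) (g)))))
normal form: (m (m (h (u (g) (g)))))

size = 6


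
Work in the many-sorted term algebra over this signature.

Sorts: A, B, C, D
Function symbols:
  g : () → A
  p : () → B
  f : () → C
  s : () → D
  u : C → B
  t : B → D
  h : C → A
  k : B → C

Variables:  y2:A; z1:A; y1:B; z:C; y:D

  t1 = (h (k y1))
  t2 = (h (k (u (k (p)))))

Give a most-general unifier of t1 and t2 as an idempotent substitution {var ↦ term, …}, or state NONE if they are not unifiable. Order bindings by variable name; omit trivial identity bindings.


{y1 ↦ (u (k (p)))}


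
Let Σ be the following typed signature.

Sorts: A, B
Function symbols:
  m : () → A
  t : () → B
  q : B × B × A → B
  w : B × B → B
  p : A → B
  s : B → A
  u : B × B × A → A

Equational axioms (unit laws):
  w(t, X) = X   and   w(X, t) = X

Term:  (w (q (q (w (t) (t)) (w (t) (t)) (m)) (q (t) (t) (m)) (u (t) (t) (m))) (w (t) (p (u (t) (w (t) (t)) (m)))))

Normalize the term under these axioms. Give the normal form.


1. (w (q (q (w (t) (t)) (w (t) (t)) (m)) (q (t) (t) (m)) (u (t) (t) (m))) (w (t) (p (u (t) (w (t) (t)) (m)))))  →  (w (q (q (t) (w (t) (t)) (m)) (q (t) (t) (m)) (u (t) (t) (m))) (w (t) (p (u (t) (w (t) (t)) (m)))))
2. (w (q (q (t) (w (t) (t)) (m)) (q (t) (t) (m)) (u (t) (t) (m))) (w (t) (p (u (t) (w (t) (t)) (m)))))  →  (w (q (q (t) (t) (m)) (q (t) (t) (m)) (u (t) (t) (m))) (w (t) (p (u (t) (w (t) (t)) (m)))))
3. (w (q (q (t) (t) (m)) (q (t) (t) (m)) (u (t) (t) (m))) (w (t) (p (u (t) (w (t) (t)) (m)))))  →  (w (q (q (t) (t) (m)) (q (t) (t) (m)) (u (t) (t) (m))) (p (u (t) (w (t) (t)) (m))))
4. (w (q (q (t) (t) (m)) (q (t) (t) (m)) (u (t) (t) (m))) (p (u (t) (w (t) (t)) (m))))  →  (w (q (q (t) (t) (m)) (q (t) (t) (m)) (u (t) (t) (m))) (p (u (t) (t) (m))))

normal form = (w (q (q (t) (t) (m)) (q (t) (t) (m)) (u (t) (t) (m))) (p (u (t) (t) (m))))


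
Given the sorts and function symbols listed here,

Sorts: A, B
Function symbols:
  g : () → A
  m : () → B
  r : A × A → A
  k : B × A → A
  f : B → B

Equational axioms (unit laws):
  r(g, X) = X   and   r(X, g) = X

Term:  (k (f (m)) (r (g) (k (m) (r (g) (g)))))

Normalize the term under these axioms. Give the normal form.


1. (k (f (m)) (r (g) (k (m) (r (g) (g)))))  →  (k (f (m)) (k (m) (r (g) (g))))
2. (k (f (m)) (k (m) (r (g) (g))))  →  (k (f (m)) (k (m) (g)))

normal form = (k (f (m)) (k (m) (g)))


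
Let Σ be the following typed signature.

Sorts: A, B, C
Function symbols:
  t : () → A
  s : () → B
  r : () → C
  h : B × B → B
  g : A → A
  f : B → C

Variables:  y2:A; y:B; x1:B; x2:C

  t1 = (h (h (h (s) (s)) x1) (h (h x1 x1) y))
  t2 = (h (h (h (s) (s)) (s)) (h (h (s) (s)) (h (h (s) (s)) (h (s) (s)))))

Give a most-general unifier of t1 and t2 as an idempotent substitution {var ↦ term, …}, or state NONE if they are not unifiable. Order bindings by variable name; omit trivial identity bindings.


{x1 ↦ (s), y ↦ (h (h (s) (s)) (h (s) (s)))}


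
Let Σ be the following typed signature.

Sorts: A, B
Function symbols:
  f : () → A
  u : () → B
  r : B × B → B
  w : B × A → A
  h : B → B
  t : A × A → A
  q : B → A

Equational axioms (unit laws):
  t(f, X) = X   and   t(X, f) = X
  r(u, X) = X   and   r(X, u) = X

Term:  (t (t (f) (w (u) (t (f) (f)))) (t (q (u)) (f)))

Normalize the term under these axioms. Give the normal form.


normal form = (t (w (u) (f)) (q (u)))

1. (t (t (f) (w (u) (t (f) (f)))) (t (q (u)) (f)))  →  (t (w (u) (t (f) (f))) (t (q (u)) (f)))
2. (t (w (u) (t (f) (f))) (t (q (u)) (f)))  →  (t (w (u) (f)) (t (q (u)) (f)))
3. (t (w (u) (f)) (t (q (u)) (f)))  →  (t (w (u) (f)) (q (u)))


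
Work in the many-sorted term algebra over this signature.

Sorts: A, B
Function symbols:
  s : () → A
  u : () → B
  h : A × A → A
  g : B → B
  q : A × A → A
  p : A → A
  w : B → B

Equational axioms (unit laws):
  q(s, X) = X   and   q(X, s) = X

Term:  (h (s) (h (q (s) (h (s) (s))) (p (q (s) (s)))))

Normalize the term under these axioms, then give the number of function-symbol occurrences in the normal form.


1. (h (s) (h (q (s) (h (s) (s))) (p (q (s) (s)))))  →  (h (s) (h (h (s) (s)) (p (q (s) (s)))))
2. (h (s) (h (h (s) (s)) (p (q (s) (s)))))  →  (h (s) (h (h (s) (s)) (p (s))))
normal form: (h (s) (h (h (s) (s)) (p (s))))

size = 8


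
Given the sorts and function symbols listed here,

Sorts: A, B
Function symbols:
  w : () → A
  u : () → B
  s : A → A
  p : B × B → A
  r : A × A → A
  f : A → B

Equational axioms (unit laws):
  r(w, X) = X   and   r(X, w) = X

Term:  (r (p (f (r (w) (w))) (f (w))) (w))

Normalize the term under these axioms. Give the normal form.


normal form = (p (f (w)) (f (w)))

1. (r (p (f (r (w) (w))) (f (w))) (w))  →  (p (f (r (w) (w))) (f (w)))
2. (p (f (r (w) (w))) (f (w)))  →  (p (f (w)) (f (w)))


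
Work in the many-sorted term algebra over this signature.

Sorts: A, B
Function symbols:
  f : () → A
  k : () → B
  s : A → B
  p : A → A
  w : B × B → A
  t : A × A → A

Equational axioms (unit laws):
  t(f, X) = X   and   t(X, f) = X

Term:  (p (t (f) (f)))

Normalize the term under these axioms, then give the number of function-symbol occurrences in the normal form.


1. (p (t (f) (f)))  →  (p (f))
normal form: (p (f))

size = 2


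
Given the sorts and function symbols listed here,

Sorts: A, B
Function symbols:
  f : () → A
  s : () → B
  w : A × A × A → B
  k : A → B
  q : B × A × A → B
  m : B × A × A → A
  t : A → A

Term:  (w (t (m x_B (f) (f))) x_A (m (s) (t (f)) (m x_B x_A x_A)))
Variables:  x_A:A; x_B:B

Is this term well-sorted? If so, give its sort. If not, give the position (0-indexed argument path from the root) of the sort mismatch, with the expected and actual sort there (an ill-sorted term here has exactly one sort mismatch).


      x_B : B
      (f) : A
      (f) : A
    (m x_B (f) (f)) : A
  (t (m x_B (f) (f))) : A
  x_A : A
    (s) : B
      (f) : A
    (t (f)) : A
      x_B : B
      x_A : A
      x_A : A
    (m x_B x_A x_A) : A
  (m (s) (t (f)) (m x_B x_A x_A)) : A
(w (t (m x_B (f) (f))) x_A (m (s) (t (f)) (m x_B x_A x_A))) : B

well-sorted; sort = B


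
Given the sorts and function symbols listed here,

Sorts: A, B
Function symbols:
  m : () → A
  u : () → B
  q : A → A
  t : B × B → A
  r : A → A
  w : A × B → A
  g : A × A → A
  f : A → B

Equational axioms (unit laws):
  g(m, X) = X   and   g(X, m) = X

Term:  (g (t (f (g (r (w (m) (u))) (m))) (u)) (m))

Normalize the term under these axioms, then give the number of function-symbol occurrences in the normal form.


1. (g (t (f (g (r (w (m) (u))) (m))) (u)) (m))  →  (t (f (g (r (w (m) (u))) (m))) (u))
2. (t (f (g (r (w (m) (u))) (m))) (u))  →  (t (f (r (w (m) (u)))) (u))
normal form: (t (f (r (w (m) (u)))) (u))

size = 7


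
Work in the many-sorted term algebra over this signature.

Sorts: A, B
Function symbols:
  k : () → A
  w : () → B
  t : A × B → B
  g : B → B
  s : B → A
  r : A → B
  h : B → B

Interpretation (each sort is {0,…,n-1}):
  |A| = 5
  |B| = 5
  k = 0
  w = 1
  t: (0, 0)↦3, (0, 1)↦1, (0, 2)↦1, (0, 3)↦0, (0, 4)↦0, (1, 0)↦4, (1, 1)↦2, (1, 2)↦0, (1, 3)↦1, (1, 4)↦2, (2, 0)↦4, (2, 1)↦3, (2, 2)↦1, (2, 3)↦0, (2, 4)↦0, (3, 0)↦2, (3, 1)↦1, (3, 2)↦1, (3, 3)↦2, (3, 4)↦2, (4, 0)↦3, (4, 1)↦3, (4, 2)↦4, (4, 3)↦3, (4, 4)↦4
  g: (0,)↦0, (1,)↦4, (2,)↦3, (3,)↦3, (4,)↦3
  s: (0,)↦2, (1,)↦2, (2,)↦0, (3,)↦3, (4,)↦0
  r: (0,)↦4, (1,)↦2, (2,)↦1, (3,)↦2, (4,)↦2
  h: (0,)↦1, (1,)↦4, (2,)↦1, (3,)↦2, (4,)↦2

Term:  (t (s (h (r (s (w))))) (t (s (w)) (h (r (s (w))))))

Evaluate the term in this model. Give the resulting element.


  w = 1
  (s (w)) = s(1,) = 2
  (r (s (w))) = r(2,) = 1
  (h (r (s (w)))) = h(1,) = 4
  (s (h (r (s (w))))) = s(4,) = 0
  w = 1
  (s (w)) = s(1,) = 2
  w = 1
  (s (w)) = s(1,) = 2
  (r (s (w))) = r(2,) = 1
  (h (r (s (w)))) = h(1,) = 4
  (t (s (w)) (h (r (s (w))))) = t(2, 4) = 0
  (t (s (h (r (s (w))))) (t (s (w)) (h (r (s (w)))))) = t(0, 0) = 3

value = 3


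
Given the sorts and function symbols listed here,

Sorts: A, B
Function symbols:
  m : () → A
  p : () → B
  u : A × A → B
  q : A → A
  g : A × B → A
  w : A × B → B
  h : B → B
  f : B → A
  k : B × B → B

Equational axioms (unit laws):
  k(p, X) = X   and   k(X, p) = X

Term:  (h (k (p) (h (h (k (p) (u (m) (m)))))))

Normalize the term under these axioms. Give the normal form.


1. (h (k (p) (h (h (k (p) (u (m) (m)))))))  →  (h (h (h (k (p) (u (m) (m))))))
2. (h (h (h (k (p) (u (m) (m))))))  →  (h (h (h (u (m) (m)))))

normal form = (h (h (h (u (m) (m)))))
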